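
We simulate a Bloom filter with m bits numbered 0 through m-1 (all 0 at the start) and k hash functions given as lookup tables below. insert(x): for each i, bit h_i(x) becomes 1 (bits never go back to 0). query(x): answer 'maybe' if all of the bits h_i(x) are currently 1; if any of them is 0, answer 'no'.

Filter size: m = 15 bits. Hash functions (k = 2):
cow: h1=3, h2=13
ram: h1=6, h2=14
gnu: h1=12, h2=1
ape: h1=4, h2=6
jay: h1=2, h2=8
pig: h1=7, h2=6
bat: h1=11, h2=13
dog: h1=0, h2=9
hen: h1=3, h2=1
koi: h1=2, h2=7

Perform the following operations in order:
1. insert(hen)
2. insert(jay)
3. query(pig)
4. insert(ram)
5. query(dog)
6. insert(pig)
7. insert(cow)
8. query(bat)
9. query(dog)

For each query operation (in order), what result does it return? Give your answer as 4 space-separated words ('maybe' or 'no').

Start: bits=000000000000000
Op 1: insert hen -> sets bits 1 3 -> bits=010100000000000
Op 2: insert jay -> sets bits 2 8 -> bits=011100001000000
Op 3: query pig -> checks bit6=0, bit7=0 (has a 0) -> no
Op 4: insert ram -> sets bits 6 14 -> bits=011100101000001
Op 5: query dog -> checks bit0=0, bit9=0 (has a 0) -> no
Op 6: insert pig -> sets bits 6 7 -> bits=011100111000001
Op 7: insert cow -> sets bits 3 13 -> bits=011100111000011
Op 8: query bat -> checks bit11=0, bit13=1 (has a 0) -> no
Op 9: query dog -> checks bit0=0, bit9=0 (has a 0) -> no
Query results in order: no no no no

Answer: no no no no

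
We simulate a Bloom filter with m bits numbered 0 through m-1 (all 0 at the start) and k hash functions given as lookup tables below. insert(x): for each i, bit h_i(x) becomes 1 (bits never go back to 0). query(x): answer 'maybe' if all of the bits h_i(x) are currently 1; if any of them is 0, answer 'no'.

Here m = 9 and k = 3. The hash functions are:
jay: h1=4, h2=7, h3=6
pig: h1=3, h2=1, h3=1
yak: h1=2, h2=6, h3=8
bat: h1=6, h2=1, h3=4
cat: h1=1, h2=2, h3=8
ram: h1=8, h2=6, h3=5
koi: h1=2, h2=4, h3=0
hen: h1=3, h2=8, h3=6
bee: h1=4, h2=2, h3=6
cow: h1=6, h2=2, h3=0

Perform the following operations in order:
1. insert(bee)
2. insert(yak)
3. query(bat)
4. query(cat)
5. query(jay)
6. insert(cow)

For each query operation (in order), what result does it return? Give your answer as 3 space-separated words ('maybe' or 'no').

Start: bits=000000000
Op 1: insert bee -> sets bits 2 4 6 -> bits=001010100
Op 2: insert yak -> sets bits 2 6 8 -> bits=001010101
Op 3: query bat -> checks bit1=0, bit4=1, bit6=1 (has a 0) -> no
Op 4: query cat -> checks bit1=0, bit2=1, bit8=1 (has a 0) -> no
Op 5: query jay -> checks bit4=1, bit6=1, bit7=0 (has a 0) -> no
Op 6: insert cow -> sets bits 0 2 6 -> bits=101010101
Query results in order: no no no

Answer: no no no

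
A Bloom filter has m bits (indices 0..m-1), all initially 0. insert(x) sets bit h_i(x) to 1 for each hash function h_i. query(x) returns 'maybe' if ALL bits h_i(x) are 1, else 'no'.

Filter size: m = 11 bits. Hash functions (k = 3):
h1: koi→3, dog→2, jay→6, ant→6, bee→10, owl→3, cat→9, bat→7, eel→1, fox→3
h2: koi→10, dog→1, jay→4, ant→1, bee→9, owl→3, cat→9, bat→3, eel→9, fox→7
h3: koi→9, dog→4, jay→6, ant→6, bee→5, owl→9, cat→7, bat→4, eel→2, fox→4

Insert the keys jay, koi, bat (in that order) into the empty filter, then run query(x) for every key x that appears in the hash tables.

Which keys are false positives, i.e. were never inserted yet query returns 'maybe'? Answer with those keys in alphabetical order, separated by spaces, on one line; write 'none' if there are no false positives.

Start: bits=00000000000
After insert 'jay': sets bits 4 6 -> bits=00001010000
After insert 'koi': sets bits 3 9 10 -> bits=00011010011
After insert 'bat': sets bits 3 4 7 -> bits=00011011011
Not inserted: ant bee cat dog eel fox owl — query each against bits=00011011011:
query ant: checks bit1=0, bit6=1 (has a 0) -> no => not a false positive
query bee: checks bit5=0, bit9=1, bit10=1 (has a 0) -> no => not a false positive
query cat: checks bit7=1, bit9=1 (all 1) -> maybe => FALSE POSITIVE
query dog: checks bit1=0, bit2=0, bit4=1 (has a 0) -> no => not a false positive
query eel: checks bit1=0, bit2=0, bit9=1 (has a 0) -> no => not a false positive
query fox: checks bit3=1, bit4=1, bit7=1 (all 1) -> maybe => FALSE POSITIVE
query owl: checks bit3=1, bit9=1 (all 1) -> maybe => FALSE POSITIVE
False positives (alphabetical): cat fox owl

Answer: cat fox owl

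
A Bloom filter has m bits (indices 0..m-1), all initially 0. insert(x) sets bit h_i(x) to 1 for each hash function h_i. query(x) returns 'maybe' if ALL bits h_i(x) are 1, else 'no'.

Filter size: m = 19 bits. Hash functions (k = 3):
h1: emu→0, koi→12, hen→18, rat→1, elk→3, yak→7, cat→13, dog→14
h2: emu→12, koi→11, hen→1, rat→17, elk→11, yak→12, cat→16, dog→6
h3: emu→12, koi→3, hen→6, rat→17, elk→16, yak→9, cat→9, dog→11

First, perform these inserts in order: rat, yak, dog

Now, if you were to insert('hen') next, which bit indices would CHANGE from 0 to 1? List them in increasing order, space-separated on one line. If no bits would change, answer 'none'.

Start: bits=0000000000000000000
After insert 'rat': sets bits 1 17 -> bits=0100000000000000010
After insert 'yak': sets bits 7 9 12 -> bits=0100000101001000010
After insert 'dog': sets bits 6 11 14 -> bits=0100001101011010010
insert 'hen' would touch bits 1 6 18; currently bit1=1, bit6=1, bit18=0
Bits that are 0 among those (would change 0->1): 18

Answer: 18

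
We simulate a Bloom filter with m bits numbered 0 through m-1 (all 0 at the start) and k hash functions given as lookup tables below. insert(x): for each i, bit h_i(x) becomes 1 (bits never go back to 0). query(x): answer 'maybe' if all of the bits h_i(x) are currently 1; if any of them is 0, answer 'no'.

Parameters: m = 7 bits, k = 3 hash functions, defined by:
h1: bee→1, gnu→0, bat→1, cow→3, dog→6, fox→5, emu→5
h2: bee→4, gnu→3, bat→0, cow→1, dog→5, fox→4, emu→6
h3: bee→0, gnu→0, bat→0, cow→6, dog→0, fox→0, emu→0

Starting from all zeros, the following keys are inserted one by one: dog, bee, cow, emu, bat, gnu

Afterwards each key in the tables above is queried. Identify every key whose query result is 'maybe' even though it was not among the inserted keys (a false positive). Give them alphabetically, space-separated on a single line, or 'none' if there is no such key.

Start: bits=0000000
After insert 'dog': sets bits 0 5 6 -> bits=1000011
After insert 'bee': sets bits 0 1 4 -> bits=1100111
After insert 'cow': sets bits 1 3 6 -> bits=1101111
After insert 'emu': sets bits 0 5 6 -> bits=1101111
After insert 'bat': sets bits 0 1 -> bits=1101111
After insert 'gnu': sets bits 0 3 -> bits=1101111
Not inserted: fox — query each against bits=1101111:
query fox: checks bit0=1, bit4=1, bit5=1 (all 1) -> maybe => FALSE POSITIVE
False positives (alphabetical): fox

Answer: fox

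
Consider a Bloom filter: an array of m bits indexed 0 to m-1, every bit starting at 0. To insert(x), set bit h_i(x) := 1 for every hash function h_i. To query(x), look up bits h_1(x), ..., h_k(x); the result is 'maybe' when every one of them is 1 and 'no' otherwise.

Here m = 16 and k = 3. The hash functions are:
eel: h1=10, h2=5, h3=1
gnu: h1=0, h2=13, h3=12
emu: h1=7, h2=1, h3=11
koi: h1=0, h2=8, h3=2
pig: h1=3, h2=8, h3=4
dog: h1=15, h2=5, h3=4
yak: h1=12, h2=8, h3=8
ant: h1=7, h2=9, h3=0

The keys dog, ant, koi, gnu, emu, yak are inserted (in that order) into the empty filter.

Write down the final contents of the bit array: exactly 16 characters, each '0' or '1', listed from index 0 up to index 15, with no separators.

Start: bits=0000000000000000
After insert 'dog': sets bits 4 5 15 -> bits=0000110000000001
After insert 'ant': sets bits 0 7 9 -> bits=1000110101000001
After insert 'koi': sets bits 0 2 8 -> bits=1010110111000001
After insert 'gnu': sets bits 0 12 13 -> bits=1010110111001101
After insert 'emu': sets bits 1 7 11 -> bits=1110110111011101
After insert 'yak': sets bits 8 12 -> bits=1110110111011101

Answer: 1110110111011101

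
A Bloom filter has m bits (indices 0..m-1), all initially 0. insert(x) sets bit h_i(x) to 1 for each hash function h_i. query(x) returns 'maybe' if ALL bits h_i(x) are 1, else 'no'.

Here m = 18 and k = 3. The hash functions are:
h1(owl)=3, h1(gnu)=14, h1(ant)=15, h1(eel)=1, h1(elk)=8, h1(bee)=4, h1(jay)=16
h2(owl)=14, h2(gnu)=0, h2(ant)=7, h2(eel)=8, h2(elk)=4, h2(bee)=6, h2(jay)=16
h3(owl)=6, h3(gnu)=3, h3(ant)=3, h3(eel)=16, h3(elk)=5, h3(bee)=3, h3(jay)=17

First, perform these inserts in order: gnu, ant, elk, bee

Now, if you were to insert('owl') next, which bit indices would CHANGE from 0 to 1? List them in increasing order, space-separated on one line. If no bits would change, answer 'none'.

Answer: none

Derivation:
Start: bits=000000000000000000
After insert 'gnu': sets bits 0 3 14 -> bits=100100000000001000
After insert 'ant': sets bits 3 7 15 -> bits=100100010000001100
After insert 'elk': sets bits 4 5 8 -> bits=100111011000001100
After insert 'bee': sets bits 3 4 6 -> bits=100111111000001100
insert 'owl' would touch bits 3 6 14; currently bit3=1, bit6=1, bit14=1
Bits that are 0 among those (would change 0->1): none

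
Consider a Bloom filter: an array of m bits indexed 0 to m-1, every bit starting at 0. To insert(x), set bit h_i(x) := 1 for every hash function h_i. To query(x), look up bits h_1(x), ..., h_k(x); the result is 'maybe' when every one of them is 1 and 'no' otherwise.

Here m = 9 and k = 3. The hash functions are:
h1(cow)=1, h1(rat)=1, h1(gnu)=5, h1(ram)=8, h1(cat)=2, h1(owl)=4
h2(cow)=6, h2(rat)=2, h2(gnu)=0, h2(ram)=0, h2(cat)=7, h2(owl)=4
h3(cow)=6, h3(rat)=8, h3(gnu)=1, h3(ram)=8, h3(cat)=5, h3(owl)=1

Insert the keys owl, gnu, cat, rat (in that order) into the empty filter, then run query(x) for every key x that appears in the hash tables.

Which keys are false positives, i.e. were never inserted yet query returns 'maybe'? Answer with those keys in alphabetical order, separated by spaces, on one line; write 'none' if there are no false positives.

Answer: ram

Derivation:
Start: bits=000000000
After insert 'owl': sets bits 1 4 -> bits=010010000
After insert 'gnu': sets bits 0 1 5 -> bits=110011000
After insert 'cat': sets bits 2 5 7 -> bits=111011010
After insert 'rat': sets bits 1 2 8 -> bits=111011011
Not inserted: cow ram — query each against bits=111011011:
query cow: checks bit1=1, bit6=0 (has a 0) -> no => not a false positive
query ram: checks bit0=1, bit8=1 (all 1) -> maybe => FALSE POSITIVE
False positives (alphabetical): ram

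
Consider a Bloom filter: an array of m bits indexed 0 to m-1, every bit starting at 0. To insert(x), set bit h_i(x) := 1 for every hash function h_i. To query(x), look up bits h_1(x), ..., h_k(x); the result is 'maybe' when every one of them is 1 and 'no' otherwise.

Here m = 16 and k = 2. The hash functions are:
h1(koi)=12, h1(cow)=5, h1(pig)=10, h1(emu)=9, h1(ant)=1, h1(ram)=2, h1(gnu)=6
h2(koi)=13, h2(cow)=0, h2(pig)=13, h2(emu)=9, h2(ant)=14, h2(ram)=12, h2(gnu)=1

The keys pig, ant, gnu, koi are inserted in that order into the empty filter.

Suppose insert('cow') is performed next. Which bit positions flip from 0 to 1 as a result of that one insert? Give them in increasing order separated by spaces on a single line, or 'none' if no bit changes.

Answer: 0 5

Derivation:
Start: bits=0000000000000000
After insert 'pig': sets bits 10 13 -> bits=0000000000100100
After insert 'ant': sets bits 1 14 -> bits=0100000000100110
After insert 'gnu': sets bits 1 6 -> bits=0100001000100110
After insert 'koi': sets bits 12 13 -> bits=0100001000101110
insert 'cow' would touch bits 0 5; currently bit0=0, bit5=0
Bits that are 0 among those (would change 0->1): 0 5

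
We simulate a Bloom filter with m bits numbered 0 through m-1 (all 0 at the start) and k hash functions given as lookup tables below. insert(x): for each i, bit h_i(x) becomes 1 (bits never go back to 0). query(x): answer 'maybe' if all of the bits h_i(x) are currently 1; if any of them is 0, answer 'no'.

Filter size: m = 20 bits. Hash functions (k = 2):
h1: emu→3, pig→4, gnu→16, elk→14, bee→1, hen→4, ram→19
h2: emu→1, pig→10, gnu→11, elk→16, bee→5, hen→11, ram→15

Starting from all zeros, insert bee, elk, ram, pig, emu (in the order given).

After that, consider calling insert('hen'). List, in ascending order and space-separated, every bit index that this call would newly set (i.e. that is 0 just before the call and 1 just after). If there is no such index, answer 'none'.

Answer: 11

Derivation:
Start: bits=00000000000000000000
After insert 'bee': sets bits 1 5 -> bits=01000100000000000000
After insert 'elk': sets bits 14 16 -> bits=01000100000000101000
After insert 'ram': sets bits 15 19 -> bits=01000100000000111001
After insert 'pig': sets bits 4 10 -> bits=01001100001000111001
After insert 'emu': sets bits 1 3 -> bits=01011100001000111001
insert 'hen' would touch bits 4 11; currently bit4=1, bit11=0
Bits that are 0 among those (would change 0->1): 11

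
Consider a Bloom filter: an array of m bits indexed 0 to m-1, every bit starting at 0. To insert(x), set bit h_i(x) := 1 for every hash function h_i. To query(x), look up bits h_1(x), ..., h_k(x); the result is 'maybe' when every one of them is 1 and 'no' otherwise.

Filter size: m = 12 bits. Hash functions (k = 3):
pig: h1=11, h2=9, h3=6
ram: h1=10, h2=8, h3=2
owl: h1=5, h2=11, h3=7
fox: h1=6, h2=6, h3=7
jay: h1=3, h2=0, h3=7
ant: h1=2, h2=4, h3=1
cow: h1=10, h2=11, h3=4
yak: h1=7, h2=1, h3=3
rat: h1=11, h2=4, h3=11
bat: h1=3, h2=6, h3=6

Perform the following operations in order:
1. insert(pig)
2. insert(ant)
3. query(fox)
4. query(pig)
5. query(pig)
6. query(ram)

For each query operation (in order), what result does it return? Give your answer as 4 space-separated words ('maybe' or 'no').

Start: bits=000000000000
Op 1: insert pig -> sets bits 6 9 11 -> bits=000000100101
Op 2: insert ant -> sets bits 1 2 4 -> bits=011010100101
Op 3: query fox -> checks bit6=1, bit7=0 (has a 0) -> no
Op 4: query pig -> checks bit6=1, bit9=1, bit11=1 (all 1) -> maybe
Op 5: query pig -> checks bit6=1, bit9=1, bit11=1 (all 1) -> maybe
Op 6: query ram -> checks bit2=1, bit8=0, bit10=0 (has a 0) -> no
Query results in order: no maybe maybe no

Answer: no maybe maybe no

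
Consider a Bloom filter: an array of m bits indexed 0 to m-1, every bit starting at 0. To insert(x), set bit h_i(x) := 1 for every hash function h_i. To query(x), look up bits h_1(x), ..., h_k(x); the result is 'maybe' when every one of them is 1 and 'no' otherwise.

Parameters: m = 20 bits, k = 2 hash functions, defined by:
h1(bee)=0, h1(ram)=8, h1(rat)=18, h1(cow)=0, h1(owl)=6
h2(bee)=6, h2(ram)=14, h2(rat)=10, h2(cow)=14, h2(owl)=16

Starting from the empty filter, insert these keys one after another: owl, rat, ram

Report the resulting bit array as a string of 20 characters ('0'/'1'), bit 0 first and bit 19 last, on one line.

Start: bits=00000000000000000000
After insert 'owl': sets bits 6 16 -> bits=00000010000000001000
After insert 'rat': sets bits 10 18 -> bits=00000010001000001010
After insert 'ram': sets bits 8 14 -> bits=00000010101000101010

Answer: 00000010101000101010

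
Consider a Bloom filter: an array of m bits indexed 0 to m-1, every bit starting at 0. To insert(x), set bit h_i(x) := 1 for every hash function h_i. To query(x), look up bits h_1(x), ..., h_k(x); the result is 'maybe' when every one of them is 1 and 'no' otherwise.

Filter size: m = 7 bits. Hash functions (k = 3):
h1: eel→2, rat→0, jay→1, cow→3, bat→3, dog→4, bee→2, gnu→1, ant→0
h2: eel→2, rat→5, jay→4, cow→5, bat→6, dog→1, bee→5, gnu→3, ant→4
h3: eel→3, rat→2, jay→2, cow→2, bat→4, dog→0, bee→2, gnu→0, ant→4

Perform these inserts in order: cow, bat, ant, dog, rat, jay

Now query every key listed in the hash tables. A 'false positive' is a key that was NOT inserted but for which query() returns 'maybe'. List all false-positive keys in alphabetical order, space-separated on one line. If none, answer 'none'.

Start: bits=0000000
After insert 'cow': sets bits 2 3 5 -> bits=0011010
After insert 'bat': sets bits 3 4 6 -> bits=0011111
After insert 'ant': sets bits 0 4 -> bits=1011111
After insert 'dog': sets bits 0 1 4 -> bits=1111111
After insert 'rat': sets bits 0 2 5 -> bits=1111111
After insert 'jay': sets bits 1 2 4 -> bits=1111111
Not inserted: bee eel gnu — query each against bits=1111111:
query bee: checks bit2=1, bit5=1 (all 1) -> maybe => FALSE POSITIVE
query eel: checks bit2=1, bit3=1 (all 1) -> maybe => FALSE POSITIVE
query gnu: checks bit0=1, bit1=1, bit3=1 (all 1) -> maybe => FALSE POSITIVE
False positives (alphabetical): bee eel gnu

Answer: bee eel gnu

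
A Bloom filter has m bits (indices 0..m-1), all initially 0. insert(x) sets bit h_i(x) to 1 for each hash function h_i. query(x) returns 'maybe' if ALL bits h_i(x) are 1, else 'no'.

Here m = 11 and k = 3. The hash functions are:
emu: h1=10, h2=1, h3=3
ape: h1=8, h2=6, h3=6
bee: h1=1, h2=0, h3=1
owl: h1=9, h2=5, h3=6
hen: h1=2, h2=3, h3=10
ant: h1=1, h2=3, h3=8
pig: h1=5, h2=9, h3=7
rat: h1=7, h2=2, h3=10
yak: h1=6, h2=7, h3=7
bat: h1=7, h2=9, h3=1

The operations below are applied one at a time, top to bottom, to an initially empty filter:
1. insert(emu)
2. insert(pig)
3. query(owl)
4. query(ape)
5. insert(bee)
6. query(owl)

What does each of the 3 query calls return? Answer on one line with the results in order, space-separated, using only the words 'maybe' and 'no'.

Start: bits=00000000000
Op 1: insert emu -> sets bits 1 3 10 -> bits=01010000001
Op 2: insert pig -> sets bits 5 7 9 -> bits=01010101011
Op 3: query owl -> checks bit5=1, bit6=0, bit9=1 (has a 0) -> no
Op 4: query ape -> checks bit6=0, bit8=0 (has a 0) -> no
Op 5: insert bee -> sets bits 0 1 -> bits=11010101011
Op 6: query owl -> checks bit5=1, bit6=0, bit9=1 (has a 0) -> no
Query results in order: no no no

Answer: no no no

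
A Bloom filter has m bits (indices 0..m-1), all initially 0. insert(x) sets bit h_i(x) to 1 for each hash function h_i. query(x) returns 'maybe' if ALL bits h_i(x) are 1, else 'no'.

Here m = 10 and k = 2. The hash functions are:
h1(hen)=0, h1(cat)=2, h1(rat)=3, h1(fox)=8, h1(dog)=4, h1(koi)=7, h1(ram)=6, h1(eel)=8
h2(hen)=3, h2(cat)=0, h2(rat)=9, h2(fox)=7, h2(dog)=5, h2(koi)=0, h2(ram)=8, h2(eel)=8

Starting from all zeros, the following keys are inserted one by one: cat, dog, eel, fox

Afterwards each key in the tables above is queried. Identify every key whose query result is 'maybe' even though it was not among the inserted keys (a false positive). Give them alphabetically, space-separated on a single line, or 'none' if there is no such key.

Start: bits=0000000000
After insert 'cat': sets bits 0 2 -> bits=1010000000
After insert 'dog': sets bits 4 5 -> bits=1010110000
After insert 'eel': sets bits 8 -> bits=1010110010
After insert 'fox': sets bits 7 8 -> bits=1010110110
Not inserted: hen koi ram rat — query each against bits=1010110110:
query hen: checks bit0=1, bit3=0 (has a 0) -> no => not a false positive
query koi: checks bit0=1, bit7=1 (all 1) -> maybe => FALSE POSITIVE
query ram: checks bit6=0, bit8=1 (has a 0) -> no => not a false positive
query rat: checks bit3=0, bit9=0 (has a 0) -> no => not a false positive
False positives (alphabetical): koi

Answer: koi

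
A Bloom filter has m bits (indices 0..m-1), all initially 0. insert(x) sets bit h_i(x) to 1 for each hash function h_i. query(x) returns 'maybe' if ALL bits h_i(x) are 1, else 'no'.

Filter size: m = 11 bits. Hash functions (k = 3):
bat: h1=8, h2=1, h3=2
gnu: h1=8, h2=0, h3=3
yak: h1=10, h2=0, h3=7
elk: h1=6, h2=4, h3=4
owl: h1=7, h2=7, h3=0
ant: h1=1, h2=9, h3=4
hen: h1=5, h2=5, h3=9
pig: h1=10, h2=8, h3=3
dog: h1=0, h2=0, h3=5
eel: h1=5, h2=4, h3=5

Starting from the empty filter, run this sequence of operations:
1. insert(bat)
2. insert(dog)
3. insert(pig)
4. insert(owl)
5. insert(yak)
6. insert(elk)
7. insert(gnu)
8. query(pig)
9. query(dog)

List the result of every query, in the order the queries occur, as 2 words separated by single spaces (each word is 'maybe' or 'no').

Answer: maybe maybe

Derivation:
Start: bits=00000000000
Op 1: insert bat -> sets bits 1 2 8 -> bits=01100000100
Op 2: insert dog -> sets bits 0 5 -> bits=11100100100
Op 3: insert pig -> sets bits 3 8 10 -> bits=11110100101
Op 4: insert owl -> sets bits 0 7 -> bits=11110101101
Op 5: insert yak -> sets bits 0 7 10 -> bits=11110101101
Op 6: insert elk -> sets bits 4 6 -> bits=11111111101
Op 7: insert gnu -> sets bits 0 3 8 -> bits=11111111101
Op 8: query pig -> checks bit3=1, bit8=1, bit10=1 (all 1) -> maybe
Op 9: query dog -> checks bit0=1, bit5=1 (all 1) -> maybe
Query results in order: maybe maybe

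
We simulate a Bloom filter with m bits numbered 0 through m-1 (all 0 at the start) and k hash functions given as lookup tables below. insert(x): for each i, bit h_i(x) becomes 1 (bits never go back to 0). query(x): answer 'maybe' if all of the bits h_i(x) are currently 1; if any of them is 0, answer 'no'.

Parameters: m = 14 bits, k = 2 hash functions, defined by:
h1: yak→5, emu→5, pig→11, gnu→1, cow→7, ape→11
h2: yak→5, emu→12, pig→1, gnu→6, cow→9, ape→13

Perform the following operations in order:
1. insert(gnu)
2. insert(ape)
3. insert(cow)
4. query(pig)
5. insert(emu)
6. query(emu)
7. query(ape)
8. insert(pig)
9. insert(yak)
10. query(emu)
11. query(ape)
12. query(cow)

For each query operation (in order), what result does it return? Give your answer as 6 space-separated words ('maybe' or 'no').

Start: bits=00000000000000
Op 1: insert gnu -> sets bits 1 6 -> bits=01000010000000
Op 2: insert ape -> sets bits 11 13 -> bits=01000010000101
Op 3: insert cow -> sets bits 7 9 -> bits=01000011010101
Op 4: query pig -> checks bit1=1, bit11=1 (all 1) -> maybe
Op 5: insert emu -> sets bits 5 12 -> bits=01000111010111
Op 6: query emu -> checks bit5=1, bit12=1 (all 1) -> maybe
Op 7: query ape -> checks bit11=1, bit13=1 (all 1) -> maybe
Op 8: insert pig -> sets bits 1 11 -> bits=01000111010111
Op 9: insert yak -> sets bits 5 -> bits=01000111010111
Op 10: query emu -> checks bit5=1, bit12=1 (all 1) -> maybe
Op 11: query ape -> checks bit11=1, bit13=1 (all 1) -> maybe
Op 12: query cow -> checks bit7=1, bit9=1 (all 1) -> maybe
Query results in order: maybe maybe maybe maybe maybe maybe

Answer: maybe maybe maybe maybe maybe maybe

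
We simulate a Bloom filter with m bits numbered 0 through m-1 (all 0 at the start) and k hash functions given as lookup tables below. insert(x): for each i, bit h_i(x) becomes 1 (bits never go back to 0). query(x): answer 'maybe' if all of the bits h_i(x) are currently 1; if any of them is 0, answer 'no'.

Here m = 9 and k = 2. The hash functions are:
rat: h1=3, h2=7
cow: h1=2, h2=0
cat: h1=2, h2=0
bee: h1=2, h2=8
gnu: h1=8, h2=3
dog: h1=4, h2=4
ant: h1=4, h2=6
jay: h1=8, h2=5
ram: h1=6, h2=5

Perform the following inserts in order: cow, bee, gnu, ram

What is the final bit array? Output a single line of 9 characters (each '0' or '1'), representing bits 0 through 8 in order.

Start: bits=000000000
After insert 'cow': sets bits 0 2 -> bits=101000000
After insert 'bee': sets bits 2 8 -> bits=101000001
After insert 'gnu': sets bits 3 8 -> bits=101100001
After insert 'ram': sets bits 5 6 -> bits=101101101

Answer: 101101101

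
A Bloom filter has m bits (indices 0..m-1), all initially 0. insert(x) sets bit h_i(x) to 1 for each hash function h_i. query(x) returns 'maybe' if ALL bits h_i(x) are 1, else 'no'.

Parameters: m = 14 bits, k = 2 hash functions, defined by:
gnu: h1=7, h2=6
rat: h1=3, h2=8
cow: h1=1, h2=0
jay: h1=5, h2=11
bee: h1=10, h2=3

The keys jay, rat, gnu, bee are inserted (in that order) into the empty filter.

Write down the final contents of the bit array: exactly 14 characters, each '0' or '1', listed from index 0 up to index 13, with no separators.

Answer: 00010111101100

Derivation:
Start: bits=00000000000000
After insert 'jay': sets bits 5 11 -> bits=00000100000100
After insert 'rat': sets bits 3 8 -> bits=00010100100100
After insert 'gnu': sets bits 6 7 -> bits=00010111100100
After insert 'bee': sets bits 3 10 -> bits=00010111101100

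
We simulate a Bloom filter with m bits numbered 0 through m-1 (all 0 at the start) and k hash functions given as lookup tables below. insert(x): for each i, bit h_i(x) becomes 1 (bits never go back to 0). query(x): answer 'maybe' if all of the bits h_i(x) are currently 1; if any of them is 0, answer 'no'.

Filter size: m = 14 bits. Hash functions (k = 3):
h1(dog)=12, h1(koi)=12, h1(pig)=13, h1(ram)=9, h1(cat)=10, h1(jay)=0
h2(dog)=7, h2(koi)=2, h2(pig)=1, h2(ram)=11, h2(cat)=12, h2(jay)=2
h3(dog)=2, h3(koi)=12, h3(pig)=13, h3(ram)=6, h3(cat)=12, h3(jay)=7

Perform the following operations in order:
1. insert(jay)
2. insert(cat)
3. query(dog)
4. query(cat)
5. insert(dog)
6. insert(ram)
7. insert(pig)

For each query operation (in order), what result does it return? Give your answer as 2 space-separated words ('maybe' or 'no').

Answer: maybe maybe

Derivation:
Start: bits=00000000000000
Op 1: insert jay -> sets bits 0 2 7 -> bits=10100001000000
Op 2: insert cat -> sets bits 10 12 -> bits=10100001001010
Op 3: query dog -> checks bit2=1, bit7=1, bit12=1 (all 1) -> maybe
Op 4: query cat -> checks bit10=1, bit12=1 (all 1) -> maybe
Op 5: insert dog -> sets bits 2 7 12 -> bits=10100001001010
Op 6: insert ram -> sets bits 6 9 11 -> bits=10100011011110
Op 7: insert pig -> sets bits 1 13 -> bits=11100011011111
Query results in order: maybe maybe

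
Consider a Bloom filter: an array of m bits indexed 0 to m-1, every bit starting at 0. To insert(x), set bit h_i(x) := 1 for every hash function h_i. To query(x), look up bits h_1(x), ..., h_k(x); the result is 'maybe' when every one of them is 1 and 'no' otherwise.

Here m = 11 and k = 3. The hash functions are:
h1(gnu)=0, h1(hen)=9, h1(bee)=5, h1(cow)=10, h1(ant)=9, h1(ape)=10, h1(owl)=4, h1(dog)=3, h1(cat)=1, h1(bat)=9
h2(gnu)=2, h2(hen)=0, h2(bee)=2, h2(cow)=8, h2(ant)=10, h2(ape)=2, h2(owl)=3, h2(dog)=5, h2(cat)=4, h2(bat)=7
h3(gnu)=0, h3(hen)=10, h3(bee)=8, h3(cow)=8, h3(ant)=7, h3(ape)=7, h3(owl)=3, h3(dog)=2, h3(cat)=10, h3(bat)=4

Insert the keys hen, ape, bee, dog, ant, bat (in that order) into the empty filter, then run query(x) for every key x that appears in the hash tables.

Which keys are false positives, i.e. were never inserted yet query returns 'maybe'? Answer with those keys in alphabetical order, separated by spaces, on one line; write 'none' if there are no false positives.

Start: bits=00000000000
After insert 'hen': sets bits 0 9 10 -> bits=10000000011
After insert 'ape': sets bits 2 7 10 -> bits=10100001011
After insert 'bee': sets bits 2 5 8 -> bits=10100101111
After insert 'dog': sets bits 2 3 5 -> bits=10110101111
After insert 'ant': sets bits 7 9 10 -> bits=10110101111
After insert 'bat': sets bits 4 7 9 -> bits=10111101111
Not inserted: cat cow gnu owl — query each against bits=10111101111:
query cat: checks bit1=0, bit4=1, bit10=1 (has a 0) -> no => not a false positive
query cow: checks bit8=1, bit10=1 (all 1) -> maybe => FALSE POSITIVE
query gnu: checks bit0=1, bit2=1 (all 1) -> maybe => FALSE POSITIVE
query owl: checks bit3=1, bit4=1 (all 1) -> maybe => FALSE POSITIVE
False positives (alphabetical): cow gnu owl

Answer: cow gnu owl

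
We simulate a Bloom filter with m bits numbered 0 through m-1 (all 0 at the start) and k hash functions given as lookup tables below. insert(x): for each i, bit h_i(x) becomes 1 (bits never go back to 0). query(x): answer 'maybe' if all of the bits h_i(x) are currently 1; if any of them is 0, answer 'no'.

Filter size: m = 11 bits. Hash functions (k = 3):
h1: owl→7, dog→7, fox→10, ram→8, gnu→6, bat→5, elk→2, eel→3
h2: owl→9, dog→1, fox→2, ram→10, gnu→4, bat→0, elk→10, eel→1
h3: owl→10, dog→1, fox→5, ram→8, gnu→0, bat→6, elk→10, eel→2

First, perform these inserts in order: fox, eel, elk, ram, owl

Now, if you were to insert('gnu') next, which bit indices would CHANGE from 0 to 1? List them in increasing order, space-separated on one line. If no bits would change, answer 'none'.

Start: bits=00000000000
After insert 'fox': sets bits 2 5 10 -> bits=00100100001
After insert 'eel': sets bits 1 2 3 -> bits=01110100001
After insert 'elk': sets bits 2 10 -> bits=01110100001
After insert 'ram': sets bits 8 10 -> bits=01110100101
After insert 'owl': sets bits 7 9 10 -> bits=01110101111
insert 'gnu' would touch bits 0 4 6; currently bit0=0, bit4=0, bit6=0
Bits that are 0 among those (would change 0->1): 0 4 6

Answer: 0 4 6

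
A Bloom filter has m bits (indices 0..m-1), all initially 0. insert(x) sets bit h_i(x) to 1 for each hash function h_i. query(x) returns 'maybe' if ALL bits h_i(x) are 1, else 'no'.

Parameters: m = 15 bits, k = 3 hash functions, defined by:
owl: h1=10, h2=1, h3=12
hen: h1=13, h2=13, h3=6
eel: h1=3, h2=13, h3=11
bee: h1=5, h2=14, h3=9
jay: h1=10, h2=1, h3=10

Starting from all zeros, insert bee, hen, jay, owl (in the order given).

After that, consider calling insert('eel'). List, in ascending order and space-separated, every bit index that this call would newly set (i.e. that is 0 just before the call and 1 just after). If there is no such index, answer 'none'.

Start: bits=000000000000000
After insert 'bee': sets bits 5 9 14 -> bits=000001000100001
After insert 'hen': sets bits 6 13 -> bits=000001100100011
After insert 'jay': sets bits 1 10 -> bits=010001100110011
After insert 'owl': sets bits 1 10 12 -> bits=010001100110111
insert 'eel' would touch bits 3 11 13; currently bit3=0, bit11=0, bit13=1
Bits that are 0 among those (would change 0->1): 3 11

Answer: 3 11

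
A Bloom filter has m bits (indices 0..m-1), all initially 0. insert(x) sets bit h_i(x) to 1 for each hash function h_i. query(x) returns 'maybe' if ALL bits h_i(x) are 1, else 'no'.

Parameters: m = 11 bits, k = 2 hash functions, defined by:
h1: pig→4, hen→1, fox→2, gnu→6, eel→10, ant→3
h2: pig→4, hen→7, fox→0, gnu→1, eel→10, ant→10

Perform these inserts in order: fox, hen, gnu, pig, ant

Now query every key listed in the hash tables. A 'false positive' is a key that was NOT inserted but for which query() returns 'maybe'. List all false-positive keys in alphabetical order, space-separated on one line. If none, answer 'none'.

Answer: eel

Derivation:
Start: bits=00000000000
After insert 'fox': sets bits 0 2 -> bits=10100000000
After insert 'hen': sets bits 1 7 -> bits=11100001000
After insert 'gnu': sets bits 1 6 -> bits=11100011000
After insert 'pig': sets bits 4 -> bits=11101011000
After insert 'ant': sets bits 3 10 -> bits=11111011001
Not inserted: eel — query each against bits=11111011001:
query eel: checks bit10=1 (all 1) -> maybe => FALSE POSITIVE
False positives (alphabetical): eel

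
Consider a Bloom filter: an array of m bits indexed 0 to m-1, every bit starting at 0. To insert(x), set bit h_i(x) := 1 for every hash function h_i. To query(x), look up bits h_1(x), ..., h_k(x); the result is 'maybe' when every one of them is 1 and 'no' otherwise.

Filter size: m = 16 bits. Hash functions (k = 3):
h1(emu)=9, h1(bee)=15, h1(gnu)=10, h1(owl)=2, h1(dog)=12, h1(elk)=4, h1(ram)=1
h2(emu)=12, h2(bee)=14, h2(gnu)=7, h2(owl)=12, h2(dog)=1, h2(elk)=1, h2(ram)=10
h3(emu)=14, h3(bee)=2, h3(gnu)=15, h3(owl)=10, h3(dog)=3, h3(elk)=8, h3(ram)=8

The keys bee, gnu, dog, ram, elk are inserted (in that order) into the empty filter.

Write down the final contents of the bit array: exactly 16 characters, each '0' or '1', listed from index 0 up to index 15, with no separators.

Start: bits=0000000000000000
After insert 'bee': sets bits 2 14 15 -> bits=0010000000000011
After insert 'gnu': sets bits 7 10 15 -> bits=0010000100100011
After insert 'dog': sets bits 1 3 12 -> bits=0111000100101011
After insert 'ram': sets bits 1 8 10 -> bits=0111000110101011
After insert 'elk': sets bits 1 4 8 -> bits=0111100110101011

Answer: 0111100110101011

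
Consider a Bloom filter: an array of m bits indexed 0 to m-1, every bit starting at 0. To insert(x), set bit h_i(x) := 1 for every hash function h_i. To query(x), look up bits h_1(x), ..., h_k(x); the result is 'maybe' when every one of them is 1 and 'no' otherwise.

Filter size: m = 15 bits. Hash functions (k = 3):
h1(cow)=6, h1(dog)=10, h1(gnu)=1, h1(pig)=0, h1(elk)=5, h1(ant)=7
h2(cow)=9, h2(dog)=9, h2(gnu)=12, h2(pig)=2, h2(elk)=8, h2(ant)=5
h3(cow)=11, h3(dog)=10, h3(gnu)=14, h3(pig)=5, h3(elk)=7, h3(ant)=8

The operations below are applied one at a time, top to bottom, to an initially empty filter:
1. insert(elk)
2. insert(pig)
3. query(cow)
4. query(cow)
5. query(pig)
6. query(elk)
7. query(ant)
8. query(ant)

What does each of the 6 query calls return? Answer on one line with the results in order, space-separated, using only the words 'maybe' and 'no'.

Answer: no no maybe maybe maybe maybe

Derivation:
Start: bits=000000000000000
Op 1: insert elk -> sets bits 5 7 8 -> bits=000001011000000
Op 2: insert pig -> sets bits 0 2 5 -> bits=101001011000000
Op 3: query cow -> checks bit6=0, bit9=0, bit11=0 (has a 0) -> no
Op 4: query cow -> checks bit6=0, bit9=0, bit11=0 (has a 0) -> no
Op 5: query pig -> checks bit0=1, bit2=1, bit5=1 (all 1) -> maybe
Op 6: query elk -> checks bit5=1, bit7=1, bit8=1 (all 1) -> maybe
Op 7: query ant -> checks bit5=1, bit7=1, bit8=1 (all 1) -> maybe
Op 8: query ant -> checks bit5=1, bit7=1, bit8=1 (all 1) -> maybe
Query results in order: no no maybe maybe maybe maybe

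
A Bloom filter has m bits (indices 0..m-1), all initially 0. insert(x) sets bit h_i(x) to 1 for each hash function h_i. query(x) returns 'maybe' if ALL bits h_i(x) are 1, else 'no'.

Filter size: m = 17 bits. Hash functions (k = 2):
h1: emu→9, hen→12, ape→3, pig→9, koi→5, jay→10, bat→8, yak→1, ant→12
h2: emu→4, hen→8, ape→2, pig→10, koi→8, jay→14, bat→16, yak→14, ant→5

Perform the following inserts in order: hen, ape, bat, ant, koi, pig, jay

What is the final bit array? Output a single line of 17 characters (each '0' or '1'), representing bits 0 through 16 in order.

Answer: 00110100111010101

Derivation:
Start: bits=00000000000000000
After insert 'hen': sets bits 8 12 -> bits=00000000100010000
After insert 'ape': sets bits 2 3 -> bits=00110000100010000
After insert 'bat': sets bits 8 16 -> bits=00110000100010001
After insert 'ant': sets bits 5 12 -> bits=00110100100010001
After insert 'koi': sets bits 5 8 -> bits=00110100100010001
After insert 'pig': sets bits 9 10 -> bits=00110100111010001
After insert 'jay': sets bits 10 14 -> bits=00110100111010101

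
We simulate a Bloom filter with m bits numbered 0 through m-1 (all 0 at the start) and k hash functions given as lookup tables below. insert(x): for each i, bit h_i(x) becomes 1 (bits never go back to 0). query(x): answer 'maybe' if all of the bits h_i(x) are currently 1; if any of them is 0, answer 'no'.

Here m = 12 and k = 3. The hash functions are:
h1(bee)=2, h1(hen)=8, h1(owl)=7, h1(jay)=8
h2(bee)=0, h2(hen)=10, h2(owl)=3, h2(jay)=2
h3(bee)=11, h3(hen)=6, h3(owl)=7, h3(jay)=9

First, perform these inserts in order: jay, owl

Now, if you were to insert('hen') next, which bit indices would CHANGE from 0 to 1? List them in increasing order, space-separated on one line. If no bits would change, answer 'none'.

Answer: 6 10

Derivation:
Start: bits=000000000000
After insert 'jay': sets bits 2 8 9 -> bits=001000001100
After insert 'owl': sets bits 3 7 -> bits=001100011100
insert 'hen' would touch bits 6 8 10; currently bit6=0, bit8=1, bit10=0
Bits that are 0 among those (would change 0->1): 6 10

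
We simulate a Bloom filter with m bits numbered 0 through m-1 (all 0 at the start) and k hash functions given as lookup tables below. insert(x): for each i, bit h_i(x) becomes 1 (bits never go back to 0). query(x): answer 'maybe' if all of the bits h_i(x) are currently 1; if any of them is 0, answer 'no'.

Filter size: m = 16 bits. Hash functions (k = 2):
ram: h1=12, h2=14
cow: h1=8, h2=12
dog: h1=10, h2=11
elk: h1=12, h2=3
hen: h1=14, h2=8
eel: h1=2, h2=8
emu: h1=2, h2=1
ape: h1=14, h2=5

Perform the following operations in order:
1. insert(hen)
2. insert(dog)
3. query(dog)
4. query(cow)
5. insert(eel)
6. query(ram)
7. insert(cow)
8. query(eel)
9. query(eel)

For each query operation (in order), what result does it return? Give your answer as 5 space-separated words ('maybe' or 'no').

Start: bits=0000000000000000
Op 1: insert hen -> sets bits 8 14 -> bits=0000000010000010
Op 2: insert dog -> sets bits 10 11 -> bits=0000000010110010
Op 3: query dog -> checks bit10=1, bit11=1 (all 1) -> maybe
Op 4: query cow -> checks bit8=1, bit12=0 (has a 0) -> no
Op 5: insert eel -> sets bits 2 8 -> bits=0010000010110010
Op 6: query ram -> checks bit12=0, bit14=1 (has a 0) -> no
Op 7: insert cow -> sets bits 8 12 -> bits=0010000010111010
Op 8: query eel -> checks bit2=1, bit8=1 (all 1) -> maybe
Op 9: query eel -> checks bit2=1, bit8=1 (all 1) -> maybe
Query results in order: maybe no no maybe maybe

Answer: maybe no no maybe maybe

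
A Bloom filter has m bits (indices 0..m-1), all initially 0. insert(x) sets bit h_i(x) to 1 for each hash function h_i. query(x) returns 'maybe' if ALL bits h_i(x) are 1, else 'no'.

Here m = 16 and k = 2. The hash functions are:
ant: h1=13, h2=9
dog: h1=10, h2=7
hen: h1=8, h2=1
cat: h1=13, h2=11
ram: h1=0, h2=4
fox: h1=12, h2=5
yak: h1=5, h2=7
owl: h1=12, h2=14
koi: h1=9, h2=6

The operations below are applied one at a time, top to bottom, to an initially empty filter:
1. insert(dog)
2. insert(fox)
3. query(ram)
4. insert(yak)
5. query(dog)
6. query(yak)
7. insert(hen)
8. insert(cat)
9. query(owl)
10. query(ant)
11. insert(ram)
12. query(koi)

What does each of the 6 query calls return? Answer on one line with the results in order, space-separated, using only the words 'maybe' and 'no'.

Answer: no maybe maybe no no no

Derivation:
Start: bits=0000000000000000
Op 1: insert dog -> sets bits 7 10 -> bits=0000000100100000
Op 2: insert fox -> sets bits 5 12 -> bits=0000010100101000
Op 3: query ram -> checks bit0=0, bit4=0 (has a 0) -> no
Op 4: insert yak -> sets bits 5 7 -> bits=0000010100101000
Op 5: query dog -> checks bit7=1, bit10=1 (all 1) -> maybe
Op 6: query yak -> checks bit5=1, bit7=1 (all 1) -> maybe
Op 7: insert hen -> sets bits 1 8 -> bits=0100010110101000
Op 8: insert cat -> sets bits 11 13 -> bits=0100010110111100
Op 9: query owl -> checks bit12=1, bit14=0 (has a 0) -> no
Op 10: query ant -> checks bit9=0, bit13=1 (has a 0) -> no
Op 11: insert ram -> sets bits 0 4 -> bits=1100110110111100
Op 12: query koi -> checks bit6=0, bit9=0 (has a 0) -> no
Query results in order: no maybe maybe no no no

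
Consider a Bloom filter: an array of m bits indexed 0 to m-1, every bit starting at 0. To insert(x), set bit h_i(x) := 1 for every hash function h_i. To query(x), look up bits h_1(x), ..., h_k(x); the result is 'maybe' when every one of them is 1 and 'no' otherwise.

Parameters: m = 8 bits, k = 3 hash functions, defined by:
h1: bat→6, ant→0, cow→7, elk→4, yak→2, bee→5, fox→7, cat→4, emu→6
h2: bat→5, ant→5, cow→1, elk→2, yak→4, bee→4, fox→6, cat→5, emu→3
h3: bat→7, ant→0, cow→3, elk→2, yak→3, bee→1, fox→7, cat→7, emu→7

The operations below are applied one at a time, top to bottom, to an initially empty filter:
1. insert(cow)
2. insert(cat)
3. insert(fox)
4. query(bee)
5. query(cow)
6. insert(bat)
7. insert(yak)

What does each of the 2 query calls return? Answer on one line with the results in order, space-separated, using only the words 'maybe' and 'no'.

Start: bits=00000000
Op 1: insert cow -> sets bits 1 3 7 -> bits=01010001
Op 2: insert cat -> sets bits 4 5 7 -> bits=01011101
Op 3: insert fox -> sets bits 6 7 -> bits=01011111
Op 4: query bee -> checks bit1=1, bit4=1, bit5=1 (all 1) -> maybe
Op 5: query cow -> checks bit1=1, bit3=1, bit7=1 (all 1) -> maybe
Op 6: insert bat -> sets bits 5 6 7 -> bits=01011111
Op 7: insert yak -> sets bits 2 3 4 -> bits=01111111
Query results in order: maybe maybe

Answer: maybe maybe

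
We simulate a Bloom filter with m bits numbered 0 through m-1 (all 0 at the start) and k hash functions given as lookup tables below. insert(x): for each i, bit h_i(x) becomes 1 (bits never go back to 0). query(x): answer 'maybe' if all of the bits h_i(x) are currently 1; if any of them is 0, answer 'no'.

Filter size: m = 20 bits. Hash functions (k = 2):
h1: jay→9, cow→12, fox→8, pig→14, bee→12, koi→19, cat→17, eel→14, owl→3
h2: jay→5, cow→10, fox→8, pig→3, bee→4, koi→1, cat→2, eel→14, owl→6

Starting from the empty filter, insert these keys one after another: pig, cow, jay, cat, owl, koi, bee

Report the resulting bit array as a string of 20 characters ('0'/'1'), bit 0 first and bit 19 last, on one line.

Answer: 01111110011010100101

Derivation:
Start: bits=00000000000000000000
After insert 'pig': sets bits 3 14 -> bits=00010000000000100000
After insert 'cow': sets bits 10 12 -> bits=00010000001010100000
After insert 'jay': sets bits 5 9 -> bits=00010100011010100000
After insert 'cat': sets bits 2 17 -> bits=00110100011010100100
After insert 'owl': sets bits 3 6 -> bits=00110110011010100100
After insert 'koi': sets bits 1 19 -> bits=01110110011010100101
After insert 'bee': sets bits 4 12 -> bits=01111110011010100101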